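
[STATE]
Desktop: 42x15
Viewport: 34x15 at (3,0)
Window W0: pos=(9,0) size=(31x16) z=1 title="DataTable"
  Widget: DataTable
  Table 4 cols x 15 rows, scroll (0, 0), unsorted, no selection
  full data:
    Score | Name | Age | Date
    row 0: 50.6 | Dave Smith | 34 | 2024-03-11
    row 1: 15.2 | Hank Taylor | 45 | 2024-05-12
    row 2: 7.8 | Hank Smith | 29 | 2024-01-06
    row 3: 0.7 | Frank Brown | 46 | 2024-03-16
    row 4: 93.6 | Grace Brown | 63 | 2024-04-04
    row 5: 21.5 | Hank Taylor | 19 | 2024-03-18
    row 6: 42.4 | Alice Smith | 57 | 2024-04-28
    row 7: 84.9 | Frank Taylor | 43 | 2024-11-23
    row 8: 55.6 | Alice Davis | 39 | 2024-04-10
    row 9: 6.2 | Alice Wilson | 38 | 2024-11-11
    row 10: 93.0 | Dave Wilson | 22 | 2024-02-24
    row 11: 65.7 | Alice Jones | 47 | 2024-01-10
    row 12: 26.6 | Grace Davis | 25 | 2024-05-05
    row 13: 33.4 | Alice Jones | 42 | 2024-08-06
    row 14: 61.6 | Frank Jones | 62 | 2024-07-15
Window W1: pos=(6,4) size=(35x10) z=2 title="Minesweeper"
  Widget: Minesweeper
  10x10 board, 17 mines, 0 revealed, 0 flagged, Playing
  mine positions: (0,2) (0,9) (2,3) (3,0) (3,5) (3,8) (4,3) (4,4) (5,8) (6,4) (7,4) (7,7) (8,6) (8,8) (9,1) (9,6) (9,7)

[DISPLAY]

      ┏━━━━━━━━━━━━━━━━━━━━━━━━━━━
      ┃ DataTable                 
      ┠───────────────────────────
      ┃Score│Name        │Age│Date
   ┏━━━━━━━━━━━━━━━━━━━━━━━━━━━━━━
   ┃ Minesweeper                  
   ┠──────────────────────────────
   ┃■■■■■■■■■■                    
   ┃■■■■■■■■■■                    
   ┃■■■■■■■■■■                    
   ┃■■■■■■■■■■                    
   ┃■■■■■■■■■■                    
   ┃■■■■■■■■■■                    
   ┗━━━━━━━━━━━━━━━━━━━━━━━━━━━━━━
      ┃6.2  │Alice Wilson│38 │2024


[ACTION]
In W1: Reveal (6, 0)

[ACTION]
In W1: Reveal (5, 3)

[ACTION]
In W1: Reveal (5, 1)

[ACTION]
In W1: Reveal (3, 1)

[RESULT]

      ┏━━━━━━━━━━━━━━━━━━━━━━━━━━━
      ┃ DataTable                 
      ┠───────────────────────────
      ┃Score│Name        │Age│Date
   ┏━━━━━━━━━━━━━━━━━━━━━━━━━━━━━━
   ┃ Minesweeper                  
   ┠──────────────────────────────
   ┃■■■■■■■■■■                    
   ┃■■■■■■■■■■                    
   ┃■■■■■■■■■■                    
   ┃■1■■■■■■■■                    
   ┃111■■■■■■■                    
   ┃  13■■■■■■                    
   ┗━━━━━━━━━━━━━━━━━━━━━━━━━━━━━━
      ┃6.2  │Alice Wilson│38 │2024


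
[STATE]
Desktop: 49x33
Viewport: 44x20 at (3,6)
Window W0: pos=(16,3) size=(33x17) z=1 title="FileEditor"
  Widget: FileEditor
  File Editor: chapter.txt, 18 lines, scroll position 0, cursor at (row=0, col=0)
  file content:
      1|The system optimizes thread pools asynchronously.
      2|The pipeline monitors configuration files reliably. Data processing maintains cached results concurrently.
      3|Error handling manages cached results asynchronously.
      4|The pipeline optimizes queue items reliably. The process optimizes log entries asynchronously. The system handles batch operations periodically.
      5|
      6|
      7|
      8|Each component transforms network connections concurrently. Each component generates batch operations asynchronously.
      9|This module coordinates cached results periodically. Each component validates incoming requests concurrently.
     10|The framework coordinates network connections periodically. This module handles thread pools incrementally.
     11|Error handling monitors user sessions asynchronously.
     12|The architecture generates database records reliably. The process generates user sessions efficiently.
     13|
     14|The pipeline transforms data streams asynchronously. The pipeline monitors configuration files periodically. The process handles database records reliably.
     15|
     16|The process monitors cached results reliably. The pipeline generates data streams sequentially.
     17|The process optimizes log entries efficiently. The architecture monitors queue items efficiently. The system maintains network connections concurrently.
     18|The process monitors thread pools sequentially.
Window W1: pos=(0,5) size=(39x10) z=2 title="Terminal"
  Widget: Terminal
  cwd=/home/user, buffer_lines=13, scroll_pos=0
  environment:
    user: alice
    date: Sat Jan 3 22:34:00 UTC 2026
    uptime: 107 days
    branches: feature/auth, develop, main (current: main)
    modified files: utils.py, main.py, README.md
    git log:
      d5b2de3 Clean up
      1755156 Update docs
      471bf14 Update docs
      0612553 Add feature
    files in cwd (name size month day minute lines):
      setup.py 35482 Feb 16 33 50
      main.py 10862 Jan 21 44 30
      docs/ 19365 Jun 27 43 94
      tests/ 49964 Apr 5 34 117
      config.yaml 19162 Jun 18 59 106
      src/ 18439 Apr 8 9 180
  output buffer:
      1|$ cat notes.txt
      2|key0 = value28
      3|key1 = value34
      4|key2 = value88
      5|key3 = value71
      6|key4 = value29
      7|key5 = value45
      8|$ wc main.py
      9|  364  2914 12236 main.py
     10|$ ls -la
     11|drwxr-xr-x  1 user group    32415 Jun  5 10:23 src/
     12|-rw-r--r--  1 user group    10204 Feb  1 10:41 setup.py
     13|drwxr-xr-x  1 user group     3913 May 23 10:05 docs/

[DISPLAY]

erminal                            ┃hread po
───────────────────────────────────┨configur
cat notes.txt                      ┃ cached 
y0 = value28                       ┃ queue i
y1 = value34                       ┃        
y2 = value88                       ┃        
y3 = value71                       ┃        
y4 = value29                       ┃rms netw
━━━━━━━━━━━━━━━━━━━━━━━━━━━━━━━━━━━┛s cached
             ┃The framework coordinates netw
             ┃Error handling monitors user s
             ┃The architecture generates dat
             ┃                              
             ┗━━━━━━━━━━━━━━━━━━━━━━━━━━━━━━
                                            
                                            
                                            
                                            
                                            
                                            


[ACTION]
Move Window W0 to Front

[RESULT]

erminal      ┃█he system optimizes thread po
─────────────┃The pipeline monitors configur
cat notes.txt┃Error handling manages cached 
y0 = value28 ┃The pipeline optimizes queue i
y1 = value34 ┃                              
y2 = value88 ┃                              
y3 = value71 ┃                              
y4 = value29 ┃Each component transforms netw
━━━━━━━━━━━━━┃This module coordinates cached
             ┃The framework coordinates netw
             ┃Error handling monitors user s
             ┃The architecture generates dat
             ┃                              
             ┗━━━━━━━━━━━━━━━━━━━━━━━━━━━━━━
                                            
                                            
                                            
                                            
                                            
                                            


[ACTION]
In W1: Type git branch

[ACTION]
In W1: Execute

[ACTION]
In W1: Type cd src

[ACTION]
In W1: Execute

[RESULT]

erminal      ┃█he system optimizes thread po
─────────────┃The pipeline monitors configur
feature/auth ┃Error handling manages cached 
develop      ┃The pipeline optimizes queue i
main         ┃                              
cd src       ┃                              
             ┃                              
█            ┃Each component transforms netw
━━━━━━━━━━━━━┃This module coordinates cached
             ┃The framework coordinates netw
             ┃Error handling monitors user s
             ┃The architecture generates dat
             ┃                              
             ┗━━━━━━━━━━━━━━━━━━━━━━━━━━━━━━
                                            
                                            
                                            
                                            
                                            
                                            


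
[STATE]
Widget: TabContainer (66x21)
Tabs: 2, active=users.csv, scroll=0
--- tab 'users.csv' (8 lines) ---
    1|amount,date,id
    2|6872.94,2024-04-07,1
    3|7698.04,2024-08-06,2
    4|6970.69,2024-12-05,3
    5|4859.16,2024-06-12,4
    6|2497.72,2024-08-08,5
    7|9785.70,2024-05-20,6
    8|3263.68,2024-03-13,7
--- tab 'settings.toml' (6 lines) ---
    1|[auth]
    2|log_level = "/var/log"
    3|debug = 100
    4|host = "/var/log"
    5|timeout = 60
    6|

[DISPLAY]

[users.csv]│ settings.toml                                        
──────────────────────────────────────────────────────────────────
amount,date,id                                                    
6872.94,2024-04-07,1                                              
7698.04,2024-08-06,2                                              
6970.69,2024-12-05,3                                              
4859.16,2024-06-12,4                                              
2497.72,2024-08-08,5                                              
9785.70,2024-05-20,6                                              
3263.68,2024-03-13,7                                              
                                                                  
                                                                  
                                                                  
                                                                  
                                                                  
                                                                  
                                                                  
                                                                  
                                                                  
                                                                  
                                                                  


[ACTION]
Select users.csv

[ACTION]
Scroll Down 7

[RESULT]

[users.csv]│ settings.toml                                        
──────────────────────────────────────────────────────────────────
3263.68,2024-03-13,7                                              
                                                                  
                                                                  
                                                                  
                                                                  
                                                                  
                                                                  
                                                                  
                                                                  
                                                                  
                                                                  
                                                                  
                                                                  
                                                                  
                                                                  
                                                                  
                                                                  
                                                                  
                                                                  


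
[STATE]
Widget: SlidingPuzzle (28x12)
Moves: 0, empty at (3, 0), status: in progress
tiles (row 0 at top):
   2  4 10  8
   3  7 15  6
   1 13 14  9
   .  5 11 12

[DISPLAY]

┌────┬────┬────┬────┐       
│  2 │  4 │ 10 │  8 │       
├────┼────┼────┼────┤       
│  3 │  7 │ 15 │  6 │       
├────┼────┼────┼────┤       
│  1 │ 13 │ 14 │  9 │       
├────┼────┼────┼────┤       
│    │  5 │ 11 │ 12 │       
└────┴────┴────┴────┘       
Moves: 0                    
                            
                            


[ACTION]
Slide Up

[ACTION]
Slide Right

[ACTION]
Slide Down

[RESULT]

┌────┬────┬────┬────┐       
│  2 │  4 │ 10 │  8 │       
├────┼────┼────┼────┤       
│  3 │  7 │ 15 │  6 │       
├────┼────┼────┼────┤       
│    │ 13 │ 14 │  9 │       
├────┼────┼────┼────┤       
│  1 │  5 │ 11 │ 12 │       
└────┴────┴────┴────┘       
Moves: 1                    
                            
                            


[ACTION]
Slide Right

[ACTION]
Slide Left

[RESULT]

┌────┬────┬────┬────┐       
│  2 │  4 │ 10 │  8 │       
├────┼────┼────┼────┤       
│  3 │  7 │ 15 │  6 │       
├────┼────┼────┼────┤       
│ 13 │    │ 14 │  9 │       
├────┼────┼────┼────┤       
│  1 │  5 │ 11 │ 12 │       
└────┴────┴────┴────┘       
Moves: 2                    
                            
                            


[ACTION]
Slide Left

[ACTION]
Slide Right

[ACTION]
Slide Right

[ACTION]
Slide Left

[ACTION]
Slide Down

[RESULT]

┌────┬────┬────┬────┐       
│  2 │  4 │ 10 │  8 │       
├────┼────┼────┼────┤       
│  3 │    │ 15 │  6 │       
├────┼────┼────┼────┤       
│ 13 │  7 │ 14 │  9 │       
├────┼────┼────┼────┤       
│  1 │  5 │ 11 │ 12 │       
└────┴────┴────┴────┘       
Moves: 7                    
                            
                            


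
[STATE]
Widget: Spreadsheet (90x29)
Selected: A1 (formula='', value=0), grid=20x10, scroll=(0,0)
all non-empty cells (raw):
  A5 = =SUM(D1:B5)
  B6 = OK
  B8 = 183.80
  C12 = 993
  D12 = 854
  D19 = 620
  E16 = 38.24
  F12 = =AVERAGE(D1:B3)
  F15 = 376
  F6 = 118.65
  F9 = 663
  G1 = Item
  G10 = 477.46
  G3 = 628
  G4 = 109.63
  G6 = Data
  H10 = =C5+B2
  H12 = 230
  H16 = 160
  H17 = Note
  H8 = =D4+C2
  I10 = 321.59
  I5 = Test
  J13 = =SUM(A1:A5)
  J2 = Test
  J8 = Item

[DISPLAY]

A1:                                                                                       
       A       B       C       D       E       F       G       H       I       J          
------------------------------------------------------------------------------------------
  1      [0]       0       0       0       0       0Item           0       0       0      
  2        0       0       0       0       0       0       0       0       0Test          
  3        0       0       0       0       0       0     628       0       0       0      
  4        0       0       0       0       0       0  109.63       0       0       0      
  5        0       0       0       0       0       0       0       0Test           0      
  6        0OK             0       0       0  118.65Data           0       0       0      
  7        0       0       0       0       0       0       0       0       0       0      
  8        0  183.80       0       0       0       0       0       0       0Item          
  9        0       0       0       0       0     663       0       0       0       0      
 10        0       0       0       0       0       0  477.46       0  321.59       0      
 11        0       0       0       0       0       0       0       0       0       0      
 12        0       0     993     854       0       0       0     230       0       0      
 13        0       0       0       0       0       0       0       0       0       0      
 14        0       0       0       0       0       0       0       0       0       0      
 15        0       0       0       0       0     376       0       0       0       0      
 16        0       0       0       0   38.24       0       0     160       0       0      
 17        0       0       0       0       0       0       0Note           0       0      
 18        0       0       0       0       0       0       0       0       0       0      
 19        0       0       0     620       0       0       0       0       0       0      
 20        0       0       0       0       0       0       0       0       0       0      
                                                                                          
                                                                                          
                                                                                          
                                                                                          
                                                                                          
                                                                                          


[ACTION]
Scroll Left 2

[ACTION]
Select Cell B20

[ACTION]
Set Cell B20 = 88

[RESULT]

B20: 88                                                                                   
       A       B       C       D       E       F       G       H       I       J          
------------------------------------------------------------------------------------------
  1        0       0       0       0       0       0Item           0       0       0      
  2        0       0       0       0       0       0       0       0       0Test          
  3        0       0       0       0       0       0     628       0       0       0      
  4        0       0       0       0       0       0  109.63       0       0       0      
  5        0       0       0       0       0       0       0       0Test           0      
  6        0OK             0       0       0  118.65Data           0       0       0      
  7        0       0       0       0       0       0       0       0       0       0      
  8        0  183.80       0       0       0       0       0       0       0Item          
  9        0       0       0       0       0     663       0       0       0       0      
 10        0       0       0       0       0       0  477.46       0  321.59       0      
 11        0       0       0       0       0       0       0       0       0       0      
 12        0       0     993     854       0       0       0     230       0       0      
 13        0       0       0       0       0       0       0       0       0       0      
 14        0       0       0       0       0       0       0       0       0       0      
 15        0       0       0       0       0     376       0       0       0       0      
 16        0       0       0       0   38.24       0       0     160       0       0      
 17        0       0       0       0       0       0       0Note           0       0      
 18        0       0       0       0       0       0       0       0       0       0      
 19        0       0       0     620       0       0       0       0       0       0      
 20        0    [88]       0       0       0       0       0       0       0       0      
                                                                                          
                                                                                          
                                                                                          
                                                                                          
                                                                                          
                                                                                          


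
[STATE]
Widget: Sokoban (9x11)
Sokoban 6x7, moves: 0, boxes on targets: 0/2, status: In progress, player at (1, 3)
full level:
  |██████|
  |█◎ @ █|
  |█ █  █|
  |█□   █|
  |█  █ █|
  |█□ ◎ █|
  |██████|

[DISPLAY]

██████   
█◎ @ █   
█ █  █   
█□   █   
█  █ █   
█□ ◎ █   
██████   
Moves: 0 
         
         
         


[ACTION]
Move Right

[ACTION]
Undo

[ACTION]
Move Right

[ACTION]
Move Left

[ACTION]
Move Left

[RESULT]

██████   
█◎@  █   
█ █  █   
█□   █   
█  █ █   
█□ ◎ █   
██████   
Moves: 3 
         
         
         


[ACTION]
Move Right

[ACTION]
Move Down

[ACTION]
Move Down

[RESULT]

██████   
█◎   █   
█ █  █   
█□ @ █   
█  █ █   
█□ ◎ █   
██████   
Moves: 6 
         
         
         


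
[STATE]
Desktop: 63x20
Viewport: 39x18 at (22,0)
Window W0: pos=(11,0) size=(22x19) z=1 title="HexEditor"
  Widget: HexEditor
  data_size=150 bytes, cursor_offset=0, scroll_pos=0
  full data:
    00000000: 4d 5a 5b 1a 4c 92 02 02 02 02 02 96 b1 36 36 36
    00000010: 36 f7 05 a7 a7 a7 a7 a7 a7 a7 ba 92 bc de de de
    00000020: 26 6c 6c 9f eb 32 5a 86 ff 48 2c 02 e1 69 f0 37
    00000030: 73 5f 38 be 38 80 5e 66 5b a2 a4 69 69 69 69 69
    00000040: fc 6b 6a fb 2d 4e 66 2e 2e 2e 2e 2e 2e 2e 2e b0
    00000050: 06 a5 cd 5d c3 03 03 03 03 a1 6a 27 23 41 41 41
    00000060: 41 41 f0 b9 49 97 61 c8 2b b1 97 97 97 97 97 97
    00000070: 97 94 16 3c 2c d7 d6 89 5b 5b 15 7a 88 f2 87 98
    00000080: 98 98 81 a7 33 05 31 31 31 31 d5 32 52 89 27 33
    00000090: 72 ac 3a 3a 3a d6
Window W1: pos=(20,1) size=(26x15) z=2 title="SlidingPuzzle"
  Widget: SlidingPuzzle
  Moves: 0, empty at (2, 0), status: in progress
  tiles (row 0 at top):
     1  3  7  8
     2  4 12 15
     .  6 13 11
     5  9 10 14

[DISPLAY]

━━━━━━━━━━┓                            
━━━━━━━━━━━━━━━━━━━━━━━┓               
SlidingPuzzle          ┃               
───────────────────────┨               
────┬────┬────┬────┐   ┃               
  1 │  3 │  7 │  8 │   ┃               
────┼────┼────┼────┤   ┃               
  2 │  4 │ 12 │ 15 │   ┃               
────┼────┼────┼────┤   ┃               
    │  6 │ 13 │ 11 │   ┃               
────┼────┼────┼────┤   ┃               
  5 │  9 │ 10 │ 14 │   ┃               
────┴────┴────┴────┘   ┃               
oves: 0                ┃               
                       ┃               
━━━━━━━━━━━━━━━━━━━━━━━┛               
          ┃                            
          ┃                            


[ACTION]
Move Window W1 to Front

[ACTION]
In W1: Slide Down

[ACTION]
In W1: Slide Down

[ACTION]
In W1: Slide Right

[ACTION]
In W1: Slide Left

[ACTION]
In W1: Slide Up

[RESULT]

━━━━━━━━━━┓                            
━━━━━━━━━━━━━━━━━━━━━━━┓               
SlidingPuzzle          ┃               
───────────────────────┨               
────┬────┬────┬────┐   ┃               
  3 │  4 │  7 │  8 │   ┃               
────┼────┼────┼────┤   ┃               
  1 │    │ 12 │ 15 │   ┃               
────┼────┼────┼────┤   ┃               
  2 │  6 │ 13 │ 11 │   ┃               
────┼────┼────┼────┤   ┃               
  5 │  9 │ 10 │ 14 │   ┃               
────┴────┴────┴────┘   ┃               
oves: 4                ┃               
                       ┃               
━━━━━━━━━━━━━━━━━━━━━━━┛               
          ┃                            
          ┃                            


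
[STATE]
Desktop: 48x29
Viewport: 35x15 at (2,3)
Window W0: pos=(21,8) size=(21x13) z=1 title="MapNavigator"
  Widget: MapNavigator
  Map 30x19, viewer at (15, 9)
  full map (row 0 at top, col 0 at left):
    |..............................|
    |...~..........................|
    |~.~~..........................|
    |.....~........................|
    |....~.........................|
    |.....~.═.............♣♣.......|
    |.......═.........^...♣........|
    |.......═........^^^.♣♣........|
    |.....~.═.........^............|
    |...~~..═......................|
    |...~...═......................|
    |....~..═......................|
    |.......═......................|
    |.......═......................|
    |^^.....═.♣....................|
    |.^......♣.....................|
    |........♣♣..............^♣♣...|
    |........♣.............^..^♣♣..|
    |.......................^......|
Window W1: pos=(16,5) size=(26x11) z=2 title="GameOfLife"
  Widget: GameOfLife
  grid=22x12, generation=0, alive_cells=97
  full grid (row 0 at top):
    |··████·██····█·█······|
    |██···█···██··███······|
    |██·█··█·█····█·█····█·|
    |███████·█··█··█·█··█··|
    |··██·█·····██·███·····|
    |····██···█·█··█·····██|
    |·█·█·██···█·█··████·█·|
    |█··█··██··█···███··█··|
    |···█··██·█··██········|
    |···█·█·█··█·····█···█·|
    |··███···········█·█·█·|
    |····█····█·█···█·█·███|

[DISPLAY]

                                   
                                   
              ┏━━━━━━━━━━━━━━━━━━━━
              ┃ GameOfLife         
              ┠────────────────────
              ┃Gen: 0              
              ┃███████·█··█··█·█··█
              ┃··██·█·····██·███···
              ┃····██···█·█··█·····
              ┃·█·█·██···█·█··████·
              ┃█··█··██··█···███··█
              ┃···█··██·█··██······
              ┗━━━━━━━━━━━━━━━━━━━━
                   ┃.═.............
                   ┃.═.............


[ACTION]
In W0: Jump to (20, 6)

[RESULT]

                                   
                                   
              ┏━━━━━━━━━━━━━━━━━━━━
              ┃ GameOfLife         
              ┠────────────────────
              ┃Gen: 0              
              ┃███████·█··█··█·█··█
              ┃··██·█·····██·███···
              ┃····██···█·█··█·····
              ┃·█·█·██···█·█··████·
              ┃█··█··██··█···███··█
              ┃···█··██·█··██······
              ┗━━━━━━━━━━━━━━━━━━━━
                   ┃.....^^^.♣♣....
                   ┃......^........


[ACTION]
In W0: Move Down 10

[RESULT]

                                   
                                   
              ┏━━━━━━━━━━━━━━━━━━━━
              ┃ GameOfLife         
              ┠────────────────────
              ┃Gen: 0              
              ┃███████·█··█··█·█··█
              ┃··██·█·····██·███···
              ┃····██···█·█··█·····
              ┃·█·█·██···█·█··████·
              ┃█··█··██··█···███··█
              ┃···█··██·█··██······
              ┗━━━━━━━━━━━━━━━━━━━━
                   ┃...........^..^
                   ┃............^..


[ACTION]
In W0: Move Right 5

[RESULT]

                                   
                                   
              ┏━━━━━━━━━━━━━━━━━━━━
              ┃ GameOfLife         
              ┠────────────────────
              ┃Gen: 0              
              ┃███████·█··█··█·█··█
              ┃··██·█·····██·███···
              ┃····██···█·█··█·····
              ┃·█·█·██···█·█··████·
              ┃█··█··██··█···███··█
              ┃···█··██·█··██······
              ┗━━━━━━━━━━━━━━━━━━━━
                   ┃......^..^♣♣.. 
                   ┃.......^...... 


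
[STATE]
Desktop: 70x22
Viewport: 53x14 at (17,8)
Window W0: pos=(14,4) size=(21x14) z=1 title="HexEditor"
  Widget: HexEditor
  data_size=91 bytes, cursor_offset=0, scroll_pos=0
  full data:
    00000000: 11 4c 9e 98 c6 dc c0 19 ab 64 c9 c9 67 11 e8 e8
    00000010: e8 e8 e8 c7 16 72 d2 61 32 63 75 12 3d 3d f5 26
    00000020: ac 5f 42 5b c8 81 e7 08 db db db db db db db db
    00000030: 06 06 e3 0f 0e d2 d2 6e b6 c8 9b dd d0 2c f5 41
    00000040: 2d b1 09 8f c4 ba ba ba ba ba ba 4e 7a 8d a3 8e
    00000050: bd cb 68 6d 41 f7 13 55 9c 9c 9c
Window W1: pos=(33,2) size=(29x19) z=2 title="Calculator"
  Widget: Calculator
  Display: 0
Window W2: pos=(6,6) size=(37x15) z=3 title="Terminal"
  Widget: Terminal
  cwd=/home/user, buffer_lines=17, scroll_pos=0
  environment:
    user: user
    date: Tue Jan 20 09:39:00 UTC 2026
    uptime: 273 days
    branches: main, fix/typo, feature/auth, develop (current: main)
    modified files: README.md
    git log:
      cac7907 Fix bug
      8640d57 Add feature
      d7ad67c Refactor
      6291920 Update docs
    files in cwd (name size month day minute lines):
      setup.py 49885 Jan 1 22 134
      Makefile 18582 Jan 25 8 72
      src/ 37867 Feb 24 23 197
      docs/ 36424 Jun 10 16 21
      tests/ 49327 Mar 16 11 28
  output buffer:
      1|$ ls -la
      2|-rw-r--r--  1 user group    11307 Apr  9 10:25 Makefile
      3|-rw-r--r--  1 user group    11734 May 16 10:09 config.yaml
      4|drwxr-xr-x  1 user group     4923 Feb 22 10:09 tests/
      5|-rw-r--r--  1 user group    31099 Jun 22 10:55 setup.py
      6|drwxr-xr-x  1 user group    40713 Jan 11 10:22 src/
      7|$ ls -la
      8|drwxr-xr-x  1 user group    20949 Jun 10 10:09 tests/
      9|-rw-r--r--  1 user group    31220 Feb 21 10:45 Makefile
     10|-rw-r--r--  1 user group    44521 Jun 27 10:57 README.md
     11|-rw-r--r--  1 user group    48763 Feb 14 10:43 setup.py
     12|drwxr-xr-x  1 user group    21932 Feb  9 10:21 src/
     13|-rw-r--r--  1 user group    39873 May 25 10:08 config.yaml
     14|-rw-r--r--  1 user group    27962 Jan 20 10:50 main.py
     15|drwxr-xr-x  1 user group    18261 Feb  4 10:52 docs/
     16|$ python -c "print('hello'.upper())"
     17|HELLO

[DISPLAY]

─────────────────────────┨───┼───┤          ┃        
                         ┃ 6 │ × │          ┃        
  1 user group    11307 A┃───┼───┤          ┃        
  1 user group    11734 M┃ 3 │ - │          ┃        
  1 user group     4923 F┃───┼───┤          ┃        
  1 user group    31099 J┃ = │ + │          ┃        
  1 user group    40713 J┃───┼───┤          ┃        
                         ┃ MR│ M+│          ┃        
  1 user group    20949 J┃───┴───┘          ┃        
  1 user group    31220 F┃                  ┃        
  1 user group    44521 J┃                  ┃        
  1 user group    48763 F┃                  ┃        
━━━━━━━━━━━━━━━━━━━━━━━━━┛━━━━━━━━━━━━━━━━━━┛        
                                                     


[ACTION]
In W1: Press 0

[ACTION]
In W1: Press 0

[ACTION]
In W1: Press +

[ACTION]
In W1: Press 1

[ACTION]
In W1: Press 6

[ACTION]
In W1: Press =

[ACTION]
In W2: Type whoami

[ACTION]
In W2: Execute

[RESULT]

─────────────────────────┨───┼───┤          ┃        
  1 user group    44521 J┃ 6 │ × │          ┃        
  1 user group    48763 F┃───┼───┤          ┃        
  1 user group    21932 F┃ 3 │ - │          ┃        
  1 user group    39873 M┃───┼───┤          ┃        
  1 user group    27962 J┃ = │ + │          ┃        
  1 user group    18261 F┃───┼───┤          ┃        
c "print('hello'.upper())┃ MR│ M+│          ┃        
                         ┃───┴───┘          ┃        
                         ┃                  ┃        
                         ┃                  ┃        
                         ┃                  ┃        
━━━━━━━━━━━━━━━━━━━━━━━━━┛━━━━━━━━━━━━━━━━━━┛        
                                                     


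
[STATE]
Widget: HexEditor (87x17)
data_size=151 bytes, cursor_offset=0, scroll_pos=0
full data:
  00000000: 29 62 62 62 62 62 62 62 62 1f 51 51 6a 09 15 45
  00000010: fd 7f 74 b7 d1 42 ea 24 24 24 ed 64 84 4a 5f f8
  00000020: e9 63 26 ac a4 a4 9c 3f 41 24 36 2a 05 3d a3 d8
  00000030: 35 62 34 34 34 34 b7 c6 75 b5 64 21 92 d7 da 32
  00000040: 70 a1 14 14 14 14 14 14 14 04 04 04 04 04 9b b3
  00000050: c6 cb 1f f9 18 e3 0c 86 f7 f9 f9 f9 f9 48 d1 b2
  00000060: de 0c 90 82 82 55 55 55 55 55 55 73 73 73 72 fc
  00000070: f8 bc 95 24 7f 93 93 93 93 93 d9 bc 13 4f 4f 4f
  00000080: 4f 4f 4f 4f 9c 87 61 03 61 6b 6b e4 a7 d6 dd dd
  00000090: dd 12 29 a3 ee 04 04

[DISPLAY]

00000000  29 62 62 62 62 62 62 62  62 1f 51 51 6a 09 15 45  |)bbbbbbbb.QQj..E|         
00000010  fd 7f 74 b7 d1 42 ea 24  24 24 ed 64 84 4a 5f f8  |..t..B.$$$.d.J_.|         
00000020  e9 63 26 ac a4 a4 9c 3f  41 24 36 2a 05 3d a3 d8  |.c&....?A$6*.=..|         
00000030  35 62 34 34 34 34 b7 c6  75 b5 64 21 92 d7 da 32  |5b4444..u.d!...2|         
00000040  70 a1 14 14 14 14 14 14  14 04 04 04 04 04 9b b3  |p...............|         
00000050  c6 cb 1f f9 18 e3 0c 86  f7 f9 f9 f9 f9 48 d1 b2  |.............H..|         
00000060  de 0c 90 82 82 55 55 55  55 55 55 73 73 73 72 fc  |.....UUUUUUsssr.|         
00000070  f8 bc 95 24 7f 93 93 93  93 93 d9 bc 13 4f 4f 4f  |...$.........OOO|         
00000080  4f 4f 4f 4f 9c 87 61 03  61 6b 6b e4 a7 d6 dd dd  |OOOO..a.akk.....|         
00000090  dd 12 29 a3 ee 04 04                              |..)....         |         
                                                                                       
                                                                                       
                                                                                       
                                                                                       
                                                                                       
                                                                                       
                                                                                       


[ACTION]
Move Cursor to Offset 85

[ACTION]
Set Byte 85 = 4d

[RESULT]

00000000  29 62 62 62 62 62 62 62  62 1f 51 51 6a 09 15 45  |)bbbbbbbb.QQj..E|         
00000010  fd 7f 74 b7 d1 42 ea 24  24 24 ed 64 84 4a 5f f8  |..t..B.$$$.d.J_.|         
00000020  e9 63 26 ac a4 a4 9c 3f  41 24 36 2a 05 3d a3 d8  |.c&....?A$6*.=..|         
00000030  35 62 34 34 34 34 b7 c6  75 b5 64 21 92 d7 da 32  |5b4444..u.d!...2|         
00000040  70 a1 14 14 14 14 14 14  14 04 04 04 04 04 9b b3  |p...............|         
00000050  c6 cb 1f f9 18 4D 0c 86  f7 f9 f9 f9 f9 48 d1 b2  |.....M.......H..|         
00000060  de 0c 90 82 82 55 55 55  55 55 55 73 73 73 72 fc  |.....UUUUUUsssr.|         
00000070  f8 bc 95 24 7f 93 93 93  93 93 d9 bc 13 4f 4f 4f  |...$.........OOO|         
00000080  4f 4f 4f 4f 9c 87 61 03  61 6b 6b e4 a7 d6 dd dd  |OOOO..a.akk.....|         
00000090  dd 12 29 a3 ee 04 04                              |..)....         |         
                                                                                       
                                                                                       
                                                                                       
                                                                                       
                                                                                       
                                                                                       
                                                                                       


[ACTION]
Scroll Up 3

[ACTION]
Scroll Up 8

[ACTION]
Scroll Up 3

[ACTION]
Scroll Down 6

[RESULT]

00000060  de 0c 90 82 82 55 55 55  55 55 55 73 73 73 72 fc  |.....UUUUUUsssr.|         
00000070  f8 bc 95 24 7f 93 93 93  93 93 d9 bc 13 4f 4f 4f  |...$.........OOO|         
00000080  4f 4f 4f 4f 9c 87 61 03  61 6b 6b e4 a7 d6 dd dd  |OOOO..a.akk.....|         
00000090  dd 12 29 a3 ee 04 04                              |..)....         |         
                                                                                       
                                                                                       
                                                                                       
                                                                                       
                                                                                       
                                                                                       
                                                                                       
                                                                                       
                                                                                       
                                                                                       
                                                                                       
                                                                                       
                                                                                       
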